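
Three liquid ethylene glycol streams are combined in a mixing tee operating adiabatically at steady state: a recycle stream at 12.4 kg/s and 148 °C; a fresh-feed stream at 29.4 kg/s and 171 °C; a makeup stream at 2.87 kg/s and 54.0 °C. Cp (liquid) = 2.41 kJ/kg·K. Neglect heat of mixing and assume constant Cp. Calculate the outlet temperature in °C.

Adiabatic, steady state ⇒ Σ ṁᵢCp,ᵢ(T_out − Tᵢ) = 0
T_out = Σ ṁᵢCp,ᵢTᵢ / Σ ṁᵢCp,ᵢ
      = 16912 / 107.65 = 157.1 °C

T_out = 157 °C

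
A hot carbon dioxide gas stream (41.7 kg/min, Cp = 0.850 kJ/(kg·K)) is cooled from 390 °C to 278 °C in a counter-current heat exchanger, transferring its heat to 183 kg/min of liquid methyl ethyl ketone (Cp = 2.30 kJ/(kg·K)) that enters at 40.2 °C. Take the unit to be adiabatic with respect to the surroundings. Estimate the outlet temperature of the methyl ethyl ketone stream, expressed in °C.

Heat released by hot stream: Q = 41.7 × 0.850 × (390 − 278) = 3969.8 kJ/min
Energy balance on cold side (adiabatic exchanger): Q = ṁ_c·Cp_c·(T_c,out − T_c,in)
T_c,out = 40.2 + 3969.8/(183 × 2.30) = 49.632 °C

T_c,out = 49.6 °C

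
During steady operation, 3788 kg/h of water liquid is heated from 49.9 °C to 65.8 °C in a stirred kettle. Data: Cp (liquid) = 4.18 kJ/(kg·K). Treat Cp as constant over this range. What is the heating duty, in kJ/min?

Q = 4200 kJ/min

Q = ṁ·Cp·ΔT = 3788 × 4.18 × (65.8 − 49.9) = 251760 kJ/h
Converting: 251760 / 3600 s = 69.933 kW
Heating duty = 4196 kJ/min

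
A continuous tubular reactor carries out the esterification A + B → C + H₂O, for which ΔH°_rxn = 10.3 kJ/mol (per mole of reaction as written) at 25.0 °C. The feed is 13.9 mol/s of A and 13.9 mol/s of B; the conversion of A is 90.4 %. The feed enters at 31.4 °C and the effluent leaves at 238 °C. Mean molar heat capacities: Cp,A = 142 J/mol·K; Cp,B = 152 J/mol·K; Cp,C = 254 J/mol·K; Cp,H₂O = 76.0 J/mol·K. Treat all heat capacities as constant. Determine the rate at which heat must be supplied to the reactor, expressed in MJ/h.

Extent of reaction ξ = 0.904 × 13.9 = 12.566 mol/s
Reaction term: ξ·ΔH°_rxn = 12.566 × 10.3 = 129.43 kJ/s
Sensible, feed 31.4→25 °C: -26.154 kJ/s
Outlet flows (mol/s): A 1.3344, B 1.3344, C 12.566, H₂O 12.566
Sensible, products 25→238 °C: 966.8 kJ/s
Q = ΔH = 1070.1 kJ/s = 1070.1 kW
Heat supplied = 3852.3 MJ/h

Q_in = 3850 MJ/h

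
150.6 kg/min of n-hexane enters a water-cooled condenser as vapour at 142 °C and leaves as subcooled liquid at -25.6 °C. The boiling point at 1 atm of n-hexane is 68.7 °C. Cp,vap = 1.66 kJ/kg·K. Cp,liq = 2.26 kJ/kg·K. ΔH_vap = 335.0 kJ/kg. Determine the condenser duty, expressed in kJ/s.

Q_c = 1680 kJ/s

vapour 142→68.7 °C: -121.68 kJ/kg
condensation at 68.7 °C: -335 kJ/kg
liquid 68.7→-25.6 °C: -213.12 kJ/kg
Δh = -121.68 + -335 + -213.12 = -669.8 kJ/kg
Q = ṁ·Δh = 150.6 kg/min × -669.8 kJ/kg = -100870 kJ/min
|Q| = 1681.2 kW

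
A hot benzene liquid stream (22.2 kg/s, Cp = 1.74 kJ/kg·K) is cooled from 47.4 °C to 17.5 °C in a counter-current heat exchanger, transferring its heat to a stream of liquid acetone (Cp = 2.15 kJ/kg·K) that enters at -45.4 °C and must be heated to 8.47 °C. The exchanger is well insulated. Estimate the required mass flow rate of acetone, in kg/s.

ṁ_c = 9.97 kg/s

Heat released by hot stream: Q = 22.2 × 1.74 × (47.4 − 17.5) = 1155 kJ/s
Energy balance on cold side (adiabatic exchanger): Q = ṁ_c·Cp_c·(T_c,out − T_c,in)
ṁ_c = 1155 / [2.15 × (8.47 − -45.4)] = 9.9721 kg/s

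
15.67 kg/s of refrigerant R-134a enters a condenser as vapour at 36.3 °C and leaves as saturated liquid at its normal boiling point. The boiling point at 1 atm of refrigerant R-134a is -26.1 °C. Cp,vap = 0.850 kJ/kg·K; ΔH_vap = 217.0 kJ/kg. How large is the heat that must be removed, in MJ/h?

Q_c = 15200 MJ/h

vapour 36.3→-26.1 °C: -53.04 kJ/kg
condensation at -26.1 °C: -217 kJ/kg
Δh = -53.04 + -217 = -270.04 kJ/kg
Q = ṁ·Δh = 15.67 kg/s × -270.04 kJ/kg = -4231.5 kJ/s
|Q| = 4231.5 kW = 15233 MJ/h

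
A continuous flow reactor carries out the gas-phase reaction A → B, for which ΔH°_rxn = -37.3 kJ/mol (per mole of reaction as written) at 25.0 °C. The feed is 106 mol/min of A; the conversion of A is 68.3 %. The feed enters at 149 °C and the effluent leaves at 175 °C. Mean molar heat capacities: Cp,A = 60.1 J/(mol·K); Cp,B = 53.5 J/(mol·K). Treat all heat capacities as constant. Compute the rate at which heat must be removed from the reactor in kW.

Q_out = 43.4 kW

Extent of reaction ξ = 0.683 × 106 = 72.398 mol/min
Reaction term: ξ·ΔH°_rxn = 72.398 × -37.3 = -2700.4 kJ/min
Sensible, feed 149→25 °C: -789.95 kJ/min
Outlet flows (mol/min): A 33.602, B 72.398
Sensible, products 25→175 °C: 883.92 kJ/min
Q = ΔH = -2606.5 kJ/min = -43.441 kW
Heat removed = 43.441 kW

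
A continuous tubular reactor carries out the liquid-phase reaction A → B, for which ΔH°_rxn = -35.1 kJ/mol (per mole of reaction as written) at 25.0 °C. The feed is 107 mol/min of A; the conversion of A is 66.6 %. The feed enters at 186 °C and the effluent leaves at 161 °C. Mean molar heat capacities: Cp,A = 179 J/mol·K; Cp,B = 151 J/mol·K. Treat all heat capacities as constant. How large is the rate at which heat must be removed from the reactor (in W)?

Q_out = 54200 W

Extent of reaction ξ = 0.666 × 107 = 71.262 mol/min
Reaction term: ξ·ΔH°_rxn = 71.262 × -35.1 = -2501.3 kJ/min
Sensible, feed 186→25 °C: -3083.6 kJ/min
Outlet flows (mol/min): A 35.738, B 71.262
Sensible, products 25→161 °C: 2333.4 kJ/min
Q = ΔH = -3251.5 kJ/min = -54.191 kW
Heat removed = 54191 W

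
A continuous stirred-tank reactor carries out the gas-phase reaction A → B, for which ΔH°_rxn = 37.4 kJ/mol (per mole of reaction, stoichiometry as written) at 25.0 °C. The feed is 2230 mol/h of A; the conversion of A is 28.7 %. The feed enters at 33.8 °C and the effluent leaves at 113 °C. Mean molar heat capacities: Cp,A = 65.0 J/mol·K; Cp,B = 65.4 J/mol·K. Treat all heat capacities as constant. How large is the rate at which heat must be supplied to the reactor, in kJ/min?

Q_in = 591 kJ/min

Extent of reaction ξ = 0.287 × 2230 = 640.01 mol/h
Reaction term: ξ·ΔH°_rxn = 640.01 × 37.4 = 23936 kJ/h
Sensible, feed 33.8→25 °C: -1275.6 kJ/h
Outlet flows (mol/h): A 1590, B 640.01
Sensible, products 25→113 °C: 12778 kJ/h
Q = ΔH = 35439 kJ/h = 9.8442 kW
Heat supplied = 590.65 kJ/min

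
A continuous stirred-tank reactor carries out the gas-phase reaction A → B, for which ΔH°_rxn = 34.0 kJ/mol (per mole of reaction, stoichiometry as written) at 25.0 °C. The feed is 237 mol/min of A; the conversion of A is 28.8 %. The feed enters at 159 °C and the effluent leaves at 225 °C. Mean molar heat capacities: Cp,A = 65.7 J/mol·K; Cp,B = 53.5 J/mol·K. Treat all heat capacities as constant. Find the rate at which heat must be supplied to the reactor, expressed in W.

Extent of reaction ξ = 0.288 × 237 = 68.256 mol/min
Reaction term: ξ·ΔH°_rxn = 68.256 × 34.0 = 2320.7 kJ/min
Sensible, feed 159→25 °C: -2086.5 kJ/min
Outlet flows (mol/min): A 168.74, B 68.256
Sensible, products 25→225 °C: 2947.6 kJ/min
Q = ΔH = 3181.8 kJ/min = 53.031 kW
Heat supplied = 53031 W

Q_in = 53000 W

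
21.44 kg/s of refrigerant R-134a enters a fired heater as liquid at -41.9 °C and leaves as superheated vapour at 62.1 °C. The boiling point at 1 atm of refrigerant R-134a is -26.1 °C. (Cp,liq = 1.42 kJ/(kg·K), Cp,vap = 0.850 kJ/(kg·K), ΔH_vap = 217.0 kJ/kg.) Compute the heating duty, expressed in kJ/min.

Q = 404000 kJ/min

liquid -41.9→-26.1 °C: 22.436 kJ/kg
vaporisation at -26.1 °C: 217 kJ/kg
vapour -26.1→62.1 °C: 74.97 kJ/kg
Δh = 22.436 + 217 + 74.97 = 314.41 kJ/kg
Q = ṁ·Δh = 21.44 kg/s × 314.41 kJ/kg = 6740.9 kJ/s
|Q| = 6740.9 kW = 404450 kJ/min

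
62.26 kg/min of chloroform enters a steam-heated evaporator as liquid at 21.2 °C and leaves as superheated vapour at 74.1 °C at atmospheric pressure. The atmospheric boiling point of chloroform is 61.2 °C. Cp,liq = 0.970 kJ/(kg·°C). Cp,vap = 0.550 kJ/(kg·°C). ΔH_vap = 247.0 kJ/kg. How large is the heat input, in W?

liquid 21.2→61.2 °C: 38.8 kJ/kg
vaporisation at 61.2 °C: 247 kJ/kg
vapour 61.2→74.1 °C: 7.095 kJ/kg
Δh = 38.8 + 247 + 7.095 = 292.89 kJ/kg
Q = ṁ·Δh = 62.26 kg/min × 292.89 kJ/kg = 18236 kJ/min
|Q| = 303.93 kW = 303930 W

Q = 304000 W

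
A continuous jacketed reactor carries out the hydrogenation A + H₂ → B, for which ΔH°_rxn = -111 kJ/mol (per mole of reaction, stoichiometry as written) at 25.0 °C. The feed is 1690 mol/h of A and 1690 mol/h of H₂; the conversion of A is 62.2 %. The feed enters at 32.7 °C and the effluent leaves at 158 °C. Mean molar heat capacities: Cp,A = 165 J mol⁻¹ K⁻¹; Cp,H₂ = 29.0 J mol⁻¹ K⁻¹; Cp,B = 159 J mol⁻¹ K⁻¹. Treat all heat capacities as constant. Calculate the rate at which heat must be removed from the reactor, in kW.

Extent of reaction ξ = 0.622 × 1690 = 1051.2 mol/h
Reaction term: ξ·ΔH°_rxn = 1051.2 × -111 = -116680 kJ/h
Sensible, feed 32.7→25 °C: -2524.5 kJ/h
Outlet flows (mol/h): A 638.82, H₂ 638.82, B 1051.2
Sensible, products 25→158 °C: 38712 kJ/h
Q = ΔH = -80493 kJ/h = -22.359 kW
Heat removed = 22.359 kW

Q_out = 22.4 kW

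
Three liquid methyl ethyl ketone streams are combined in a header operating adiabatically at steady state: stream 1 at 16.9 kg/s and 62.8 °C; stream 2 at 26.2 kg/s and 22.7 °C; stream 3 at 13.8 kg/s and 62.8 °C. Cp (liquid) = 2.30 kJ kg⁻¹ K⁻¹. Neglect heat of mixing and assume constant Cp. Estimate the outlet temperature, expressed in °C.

T_out = 44.3 °C

Adiabatic, steady state ⇒ Σ ṁᵢCp,ᵢ(T_out − Tᵢ) = 0
T_out = Σ ṁᵢCp,ᵢTᵢ / Σ ṁᵢCp,ᵢ
      = 5802.2 / 130.87 = 44.336 °C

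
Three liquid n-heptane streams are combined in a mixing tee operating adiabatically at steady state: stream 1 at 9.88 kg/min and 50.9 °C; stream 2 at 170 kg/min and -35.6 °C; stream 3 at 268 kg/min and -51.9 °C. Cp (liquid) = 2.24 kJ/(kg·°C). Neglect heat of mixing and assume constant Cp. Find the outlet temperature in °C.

T_out = -43.4 °C

No heat crosses the boundary, so H_out = H_in.
T_out = Σ ṁᵢCp,ᵢTᵢ / Σ ṁᵢCp,ᵢ
      = -43587 / 1003.3 = -43.445 °C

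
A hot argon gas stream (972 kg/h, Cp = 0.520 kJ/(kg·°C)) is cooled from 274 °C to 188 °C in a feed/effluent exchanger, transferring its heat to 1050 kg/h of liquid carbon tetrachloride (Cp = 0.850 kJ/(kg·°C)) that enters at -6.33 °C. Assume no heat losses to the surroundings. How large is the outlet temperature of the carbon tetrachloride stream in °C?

T_c,out = 42.4 °C

Heat released by hot stream: Q = 972 × 0.520 × (274 − 188) = 43468 kJ/h
Energy balance on cold side (adiabatic exchanger): Q = ṁ_c·Cp_c·(T_c,out − T_c,in)
T_c,out = -6.33 + 43468/(1050 × 0.850) = 42.373 °C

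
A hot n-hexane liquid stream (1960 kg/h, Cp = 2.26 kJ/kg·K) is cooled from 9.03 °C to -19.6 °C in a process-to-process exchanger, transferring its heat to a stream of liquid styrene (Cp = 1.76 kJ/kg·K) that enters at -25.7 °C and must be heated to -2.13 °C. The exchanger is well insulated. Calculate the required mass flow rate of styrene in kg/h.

Heat released by hot stream: Q = 1960 × 2.26 × (9.03 − -19.6) = 126820 kJ/h
Energy balance on cold side (adiabatic exchanger): Q = ṁ_c·Cp_c·(T_c,out − T_c,in)
ṁ_c = 126820 / [1.76 × (-2.13 − -25.7)] = 3057.1 kg/h

ṁ_c = 3060 kg/h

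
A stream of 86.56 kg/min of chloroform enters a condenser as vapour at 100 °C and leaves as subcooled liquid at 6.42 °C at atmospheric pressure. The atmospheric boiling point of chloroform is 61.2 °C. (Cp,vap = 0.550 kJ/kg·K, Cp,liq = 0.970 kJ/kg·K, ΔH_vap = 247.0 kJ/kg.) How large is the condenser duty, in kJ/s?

vapour 100→61.2 °C: -21.34 kJ/kg
condensation at 61.2 °C: -247 kJ/kg
liquid 61.2→6.42 °C: -53.137 kJ/kg
Δh = -21.34 + -247 + -53.137 = -321.48 kJ/kg
Q = ṁ·Δh = 86.56 kg/min × -321.48 kJ/kg = -27827 kJ/min
|Q| = 463.78 kW

Q_c = 464 kJ/s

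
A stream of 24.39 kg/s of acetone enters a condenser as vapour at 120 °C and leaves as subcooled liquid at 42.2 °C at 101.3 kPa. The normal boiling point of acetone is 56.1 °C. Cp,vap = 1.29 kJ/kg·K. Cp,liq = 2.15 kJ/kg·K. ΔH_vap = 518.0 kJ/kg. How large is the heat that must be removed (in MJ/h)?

vapour 120→56.1 °C: -82.431 kJ/kg
condensation at 56.1 °C: -518 kJ/kg
liquid 56.1→42.2 °C: -29.885 kJ/kg
Δh = -82.431 + -518 + -29.885 = -630.32 kJ/kg
Q = ṁ·Δh = 24.39 kg/s × -630.32 kJ/kg = -15373 kJ/s
|Q| = 15373 kW = 55344 MJ/h

Q_c = 55300 MJ/h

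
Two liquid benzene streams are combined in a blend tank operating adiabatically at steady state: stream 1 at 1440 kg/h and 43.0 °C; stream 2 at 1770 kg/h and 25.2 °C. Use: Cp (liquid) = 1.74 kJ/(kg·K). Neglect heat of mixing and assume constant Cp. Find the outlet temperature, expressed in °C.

Adiabatic, steady state ⇒ Σ ṁᵢCp,ᵢ(T_out − Tᵢ) = 0
T_out = Σ ṁᵢCp,ᵢTᵢ / Σ ṁᵢCp,ᵢ
      = 185350 / 5585.4 = 33.185 °C

T_out = 33.2 °C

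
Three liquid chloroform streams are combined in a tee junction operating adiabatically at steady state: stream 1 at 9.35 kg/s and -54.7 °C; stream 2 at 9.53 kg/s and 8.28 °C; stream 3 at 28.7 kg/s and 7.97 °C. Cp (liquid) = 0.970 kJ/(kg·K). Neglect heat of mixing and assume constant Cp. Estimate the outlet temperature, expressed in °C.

Energy balance with Q = 0: Σ ṁᵢCp,ᵢ(T_out − Tᵢ) = 0
Σ ṁᵢCp,ᵢTᵢ = 9.35×0.970×-54.7 + 9.53×0.970×8.28 + 28.7×0.970×7.97 = -197.68
Σ ṁᵢCp,ᵢ = 9.35×0.970 + 9.53×0.970 + 28.7×0.970 = 46.153
T_out = -197.68 / 46.153 = -4.2833 °C

T_out = -4.28 °C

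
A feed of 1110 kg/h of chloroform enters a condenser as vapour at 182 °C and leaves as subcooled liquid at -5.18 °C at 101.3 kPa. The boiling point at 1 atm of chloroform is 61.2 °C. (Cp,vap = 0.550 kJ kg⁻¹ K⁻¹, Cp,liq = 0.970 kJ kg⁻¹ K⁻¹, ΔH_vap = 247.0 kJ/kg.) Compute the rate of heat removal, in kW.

vapour 182→61.2 °C: -66.44 kJ/kg
condensation at 61.2 °C: -247 kJ/kg
liquid 61.2→-5.18 °C: -64.389 kJ/kg
Δh = -66.44 + -247 + -64.389 = -377.83 kJ/kg
Q = ṁ·Δh = 1110 kg/h × -377.83 kJ/kg = -419390 kJ/h
|Q| = 116.5 kW

Q_c = 116 kW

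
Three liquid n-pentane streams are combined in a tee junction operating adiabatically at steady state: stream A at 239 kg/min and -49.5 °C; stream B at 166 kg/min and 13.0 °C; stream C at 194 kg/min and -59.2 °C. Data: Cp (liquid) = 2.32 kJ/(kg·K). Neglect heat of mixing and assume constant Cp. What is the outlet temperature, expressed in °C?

T_out = -35.3 °C

No heat crosses the boundary, so H_out = H_in.
Σ ṁᵢCp,ᵢTᵢ = 239×2.32×-49.5 + 166×2.32×13.0 + 194×2.32×-59.2 = -49085
Σ ṁᵢCp,ᵢ = 239×2.32 + 166×2.32 + 194×2.32 = 1389.7
T_out = -49085 / 1389.7 = -35.321 °C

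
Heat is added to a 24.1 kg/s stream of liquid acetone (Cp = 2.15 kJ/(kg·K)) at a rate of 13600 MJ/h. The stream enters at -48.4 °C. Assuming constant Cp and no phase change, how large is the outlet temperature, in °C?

T_out = 24.5 °C

Q = 13600 MJ/h = 3777.8 kJ/s
ΔT = Q/(ṁ·Cp) = 3777.8/(24.1×2.15) = 72.909 K
T_out = -48.4 + 72.909 = 24.509 °C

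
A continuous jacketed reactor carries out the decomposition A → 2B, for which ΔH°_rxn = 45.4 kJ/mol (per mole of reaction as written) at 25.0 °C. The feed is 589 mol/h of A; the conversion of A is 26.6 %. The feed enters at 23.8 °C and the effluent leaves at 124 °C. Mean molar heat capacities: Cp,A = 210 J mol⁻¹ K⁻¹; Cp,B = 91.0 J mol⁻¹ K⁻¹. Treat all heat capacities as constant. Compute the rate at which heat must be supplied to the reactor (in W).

Q_in = 5300 W

Extent of reaction ξ = 0.266 × 589 = 156.67 mol/h
Reaction term: ξ·ΔH°_rxn = 156.67 × 45.4 = 7113 kJ/h
Sensible, feed 23.8→25 °C: 148.43 kJ/h
Outlet flows (mol/h): A 432.33, B 313.35
Sensible, products 25→124 °C: 11811 kJ/h
Q = ΔH = 19072 kJ/h = 5.2979 kW
Heat supplied = 5297.9 W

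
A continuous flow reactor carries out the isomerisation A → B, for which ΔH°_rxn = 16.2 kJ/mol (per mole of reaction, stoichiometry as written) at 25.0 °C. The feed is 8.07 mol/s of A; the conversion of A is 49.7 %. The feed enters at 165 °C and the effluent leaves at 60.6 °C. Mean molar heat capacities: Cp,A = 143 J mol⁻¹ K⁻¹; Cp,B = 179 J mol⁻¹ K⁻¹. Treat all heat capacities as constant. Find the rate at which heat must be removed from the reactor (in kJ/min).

Extent of reaction ξ = 0.497 × 8.07 = 4.0108 mol/s
Reaction term: ξ·ΔH°_rxn = 4.0108 × 16.2 = 64.975 kJ/s
Sensible, feed 165→25 °C: -161.56 kJ/s
Outlet flows (mol/s): A 4.0592, B 4.0108
Sensible, products 25→60.6 °C: 46.223 kJ/s
Q = ΔH = -50.364 kJ/s = -50.364 kW
Heat removed = 3021.8 kJ/min

Q_out = 3020 kJ/min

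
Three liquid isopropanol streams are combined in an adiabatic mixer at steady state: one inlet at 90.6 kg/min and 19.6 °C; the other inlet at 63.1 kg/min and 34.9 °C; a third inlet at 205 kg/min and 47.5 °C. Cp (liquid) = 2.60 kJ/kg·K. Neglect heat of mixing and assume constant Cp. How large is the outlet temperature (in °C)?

T_out = 38.2 °C

No heat crosses the boundary, so H_out = H_in.
Σ ṁᵢCp,ᵢTᵢ = 90.6×2.60×19.6 + 63.1×2.60×34.9 + 205×2.60×47.5 = 35660
Σ ṁᵢCp,ᵢ = 90.6×2.60 + 63.1×2.60 + 205×2.60 = 932.62
T_out = 35660 / 932.62 = 38.237 °C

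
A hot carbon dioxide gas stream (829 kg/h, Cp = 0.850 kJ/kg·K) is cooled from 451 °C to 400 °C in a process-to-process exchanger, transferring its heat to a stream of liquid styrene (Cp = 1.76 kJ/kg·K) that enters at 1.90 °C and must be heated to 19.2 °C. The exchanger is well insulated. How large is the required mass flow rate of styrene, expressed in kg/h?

Heat released by hot stream: Q = 829 × 0.850 × (451 − 400) = 35937 kJ/h
Energy balance on cold side (adiabatic exchanger): Q = ṁ_c·Cp_c·(T_c,out − T_c,in)
ṁ_c = 35937 / [1.76 × (19.2 − 1.90)] = 1180.3 kg/h

ṁ_c = 1180 kg/h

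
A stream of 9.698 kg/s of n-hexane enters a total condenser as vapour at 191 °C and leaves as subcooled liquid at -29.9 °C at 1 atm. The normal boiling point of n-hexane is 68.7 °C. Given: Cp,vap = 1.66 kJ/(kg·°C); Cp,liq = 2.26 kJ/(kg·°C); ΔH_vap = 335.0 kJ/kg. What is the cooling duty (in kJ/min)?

vapour 191→68.7 °C: -203.02 kJ/kg
condensation at 68.7 °C: -335 kJ/kg
liquid 68.7→-29.9 °C: -222.84 kJ/kg
Δh = -203.02 + -335 + -222.84 = -760.85 kJ/kg
Q = ṁ·Δh = 9.698 kg/s × -760.85 kJ/kg = -7378.8 kJ/s
|Q| = 7378.8 kW = 442730 kJ/min

Q_c = 443000 kJ/min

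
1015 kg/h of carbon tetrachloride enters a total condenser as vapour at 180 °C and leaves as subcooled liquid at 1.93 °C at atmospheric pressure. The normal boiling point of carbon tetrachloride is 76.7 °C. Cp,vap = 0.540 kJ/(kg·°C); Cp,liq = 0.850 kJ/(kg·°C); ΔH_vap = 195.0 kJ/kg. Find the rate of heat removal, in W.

Q_c = 88600 W

vapour 180→76.7 °C: -55.782 kJ/kg
condensation at 76.7 °C: -195 kJ/kg
liquid 76.7→1.93 °C: -63.554 kJ/kg
Δh = -55.782 + -195 + -63.554 = -314.34 kJ/kg
Q = ṁ·Δh = 1015 kg/h × -314.34 kJ/kg = -319050 kJ/h
|Q| = 88.625 kW = 88625 W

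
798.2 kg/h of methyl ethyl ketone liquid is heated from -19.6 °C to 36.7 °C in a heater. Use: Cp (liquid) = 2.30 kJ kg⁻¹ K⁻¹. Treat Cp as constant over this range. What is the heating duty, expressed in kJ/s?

Q = 28.7 kJ/s

Q = ṁ·Cp·ΔT = 798.2 × 2.30 × (36.7 − -19.6) = 103360 kJ/h
Converting: 103360 / 3600 s = 28.711 kW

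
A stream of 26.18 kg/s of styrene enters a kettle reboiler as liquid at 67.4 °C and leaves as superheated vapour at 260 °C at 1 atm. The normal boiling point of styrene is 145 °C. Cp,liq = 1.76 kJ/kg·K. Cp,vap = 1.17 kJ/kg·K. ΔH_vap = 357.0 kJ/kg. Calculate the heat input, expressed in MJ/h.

Q = 59200 MJ/h

liquid 67.4→145 °C: 136.58 kJ/kg
vaporisation at 145 °C: 357 kJ/kg
vapour 145→260 °C: 134.55 kJ/kg
Δh = 136.58 + 357 + 134.55 = 628.13 kJ/kg
Q = ṁ·Δh = 26.18 kg/s × 628.13 kJ/kg = 16444 kJ/s
|Q| = 16444 kW = 59200 MJ/h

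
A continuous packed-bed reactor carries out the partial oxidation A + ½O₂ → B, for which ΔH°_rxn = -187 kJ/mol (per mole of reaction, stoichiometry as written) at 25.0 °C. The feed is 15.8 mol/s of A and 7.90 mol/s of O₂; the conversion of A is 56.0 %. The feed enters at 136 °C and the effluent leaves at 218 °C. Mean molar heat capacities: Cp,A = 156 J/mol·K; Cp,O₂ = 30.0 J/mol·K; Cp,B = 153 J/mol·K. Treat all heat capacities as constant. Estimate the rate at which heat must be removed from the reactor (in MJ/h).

Extent of reaction ξ = 0.560 × 15.8 = 8.848 mol/s
Reaction term: ξ·ΔH°_rxn = 8.848 × -187 = -1654.6 kJ/s
Sensible, feed 136→25 °C: -299.9 kJ/s
Outlet flows (mol/s): A 6.952, O₂ 3.476, B 8.848
Sensible, products 25→218 °C: 490.71 kJ/s
Q = ΔH = -1463.8 kJ/s = -1463.8 kW
Heat removed = 5269.6 MJ/h

Q_out = 5270 MJ/h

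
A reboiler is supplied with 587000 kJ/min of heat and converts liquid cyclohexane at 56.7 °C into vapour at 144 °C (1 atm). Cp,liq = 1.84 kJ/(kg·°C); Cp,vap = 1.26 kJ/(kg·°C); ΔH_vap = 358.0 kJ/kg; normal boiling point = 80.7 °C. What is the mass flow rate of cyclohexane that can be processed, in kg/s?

Δh = 1.84×(80.7−56.7) + 358.0 + 1.26×(144−80.7) = 481.92 kJ/kg
Q = 587000 kJ/min = 9783.3 kJ/s = 9783.3 kJ/s
ṁ = Q/Δh = 9783.3 / 481.92 = 20.301 kg/s

ṁ = 20.3 kg/s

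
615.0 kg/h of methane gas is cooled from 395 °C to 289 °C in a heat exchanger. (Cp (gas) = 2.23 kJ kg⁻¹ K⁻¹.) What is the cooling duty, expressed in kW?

Q_c = 40.4 kW

Q = ṁ·Cp·ΔT = 615.0 × 2.23 × (289 − 395) = -145370 kJ/h
Converting: 145370 / 3600 s = 40.382 kW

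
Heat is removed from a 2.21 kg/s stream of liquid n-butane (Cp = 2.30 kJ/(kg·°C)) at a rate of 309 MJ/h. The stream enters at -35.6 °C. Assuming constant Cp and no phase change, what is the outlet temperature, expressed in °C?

T_out = -52.5 °C

Q = 309 MJ/h = 85.833 kJ/s
ΔT = Q/(ṁ·Cp) = 85.833/(2.21×2.30) = 16.886 K
T_out = -35.6 − 16.886 = -52.486 °C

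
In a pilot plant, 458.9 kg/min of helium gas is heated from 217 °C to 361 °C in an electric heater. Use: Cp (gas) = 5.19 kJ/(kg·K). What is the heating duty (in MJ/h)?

Q = 20600 MJ/h

Q = ṁ·Cp·ΔT = 458.9 × 5.19 × (361 − 217) = 342960 kJ/min
Converting: 342960 / 60 s = 5716.1 kW
Heating duty = 20578 MJ/h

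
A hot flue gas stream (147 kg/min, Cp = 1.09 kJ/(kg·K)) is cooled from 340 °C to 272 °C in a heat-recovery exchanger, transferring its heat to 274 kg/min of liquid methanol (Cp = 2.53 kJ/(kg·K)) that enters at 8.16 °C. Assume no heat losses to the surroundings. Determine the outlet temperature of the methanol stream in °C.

Heat released by hot stream: Q = 147 × 1.09 × (340 − 272) = 10896 kJ/min
Energy balance on cold side (adiabatic exchanger): Q = ṁ_c·Cp_c·(T_c,out − T_c,in)
T_c,out = 8.16 + 10896/(274 × 2.53) = 23.877 °C

T_c,out = 23.9 °C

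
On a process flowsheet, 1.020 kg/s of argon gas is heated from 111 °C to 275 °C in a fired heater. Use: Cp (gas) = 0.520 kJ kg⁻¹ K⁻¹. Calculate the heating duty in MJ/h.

Q = 313 MJ/h

Q = ṁ·Cp·ΔT = 1.020 × 0.520 × (275 − 111) = 86.986 kJ/s
Heating duty = 313.15 MJ/h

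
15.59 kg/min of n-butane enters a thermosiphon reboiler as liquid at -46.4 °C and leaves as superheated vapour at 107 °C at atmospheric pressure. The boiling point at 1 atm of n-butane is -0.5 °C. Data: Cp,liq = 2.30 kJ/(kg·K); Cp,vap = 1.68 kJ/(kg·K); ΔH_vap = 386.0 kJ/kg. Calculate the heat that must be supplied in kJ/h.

liquid -46.4→-0.5 °C: 105.57 kJ/kg
vaporisation at -0.5 °C: 386 kJ/kg
vapour -0.5→107 °C: 180.6 kJ/kg
Δh = 105.57 + 386 + 180.6 = 672.17 kJ/kg
Q = ṁ·Δh = 15.59 kg/min × 672.17 kJ/kg = 10479 kJ/min
|Q| = 174.65 kW = 628750 kJ/h

Q = 629000 kJ/h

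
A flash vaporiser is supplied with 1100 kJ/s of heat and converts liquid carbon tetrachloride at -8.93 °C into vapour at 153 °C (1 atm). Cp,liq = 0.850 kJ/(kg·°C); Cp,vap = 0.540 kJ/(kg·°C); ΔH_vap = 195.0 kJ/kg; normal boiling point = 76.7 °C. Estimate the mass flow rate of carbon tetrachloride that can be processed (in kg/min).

Δh = 0.850×(76.7−-8.93) + 195.0 + 0.540×(153−76.7) = 308.99 kJ/kg
Q = 1100 kJ/s = 1100 kJ/s = 66000 kJ/min
ṁ = Q/Δh = 66000 / 308.99 = 213.6 kg/min

ṁ = 214 kg/min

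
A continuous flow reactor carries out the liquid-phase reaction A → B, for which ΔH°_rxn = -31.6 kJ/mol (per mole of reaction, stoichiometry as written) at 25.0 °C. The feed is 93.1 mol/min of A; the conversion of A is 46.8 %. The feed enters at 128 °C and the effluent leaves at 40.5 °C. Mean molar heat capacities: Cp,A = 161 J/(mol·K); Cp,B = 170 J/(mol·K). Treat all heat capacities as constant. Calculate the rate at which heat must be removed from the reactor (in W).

Q_out = 44700 W

Extent of reaction ξ = 0.468 × 93.1 = 43.571 mol/min
Reaction term: ξ·ΔH°_rxn = 43.571 × -31.6 = -1376.8 kJ/min
Sensible, feed 128→25 °C: -1543.9 kJ/min
Outlet flows (mol/min): A 49.529, B 43.571
Sensible, products 25→40.5 °C: 238.41 kJ/min
Q = ΔH = -2682.3 kJ/min = -44.705 kW
Heat removed = 44705 W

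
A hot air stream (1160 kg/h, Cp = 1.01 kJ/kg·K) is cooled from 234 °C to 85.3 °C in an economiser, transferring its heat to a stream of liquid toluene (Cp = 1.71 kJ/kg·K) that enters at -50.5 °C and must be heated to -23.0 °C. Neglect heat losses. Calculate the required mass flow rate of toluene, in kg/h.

Heat released by hot stream: Q = 1160 × 1.01 × (234 − 85.3) = 174220 kJ/h
Energy balance on cold side (adiabatic exchanger): Q = ṁ_c·Cp_c·(T_c,out − T_c,in)
ṁ_c = 174220 / [1.71 × (-23.0 − -50.5)] = 3704.8 kg/h

ṁ_c = 3700 kg/h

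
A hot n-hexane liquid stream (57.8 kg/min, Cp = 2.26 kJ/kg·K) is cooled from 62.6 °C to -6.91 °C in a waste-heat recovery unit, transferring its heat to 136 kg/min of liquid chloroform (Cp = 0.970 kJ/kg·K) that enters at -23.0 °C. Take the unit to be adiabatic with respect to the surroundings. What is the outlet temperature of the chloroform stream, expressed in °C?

T_c,out = 45.8 °C

Heat released by hot stream: Q = 57.8 × 2.26 × (62.6 − -6.91) = 9080 kJ/min
Energy balance on cold side (adiabatic exchanger): Q = ṁ_c·Cp_c·(T_c,out − T_c,in)
T_c,out = -23.0 + 9080/(136 × 0.970) = 45.829 °C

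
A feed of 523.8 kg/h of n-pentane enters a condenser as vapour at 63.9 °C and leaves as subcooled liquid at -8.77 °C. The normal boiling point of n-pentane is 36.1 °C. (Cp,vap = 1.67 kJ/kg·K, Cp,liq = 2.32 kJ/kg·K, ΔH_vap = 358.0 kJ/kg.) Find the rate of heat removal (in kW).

Q_c = 74.0 kW

vapour 63.9→36.1 °C: -46.426 kJ/kg
condensation at 36.1 °C: -358 kJ/kg
liquid 36.1→-8.77 °C: -104.1 kJ/kg
Δh = -46.426 + -358 + -104.1 = -508.52 kJ/kg
Q = ṁ·Δh = 523.8 kg/h × -508.52 kJ/kg = -266370 kJ/h
|Q| = 73.99 kW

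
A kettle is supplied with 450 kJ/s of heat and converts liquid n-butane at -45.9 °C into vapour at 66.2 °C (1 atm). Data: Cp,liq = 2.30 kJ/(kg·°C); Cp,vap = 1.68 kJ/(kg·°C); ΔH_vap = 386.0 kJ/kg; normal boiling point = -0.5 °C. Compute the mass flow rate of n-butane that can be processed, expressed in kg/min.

Δh = 2.30×(-0.5−-45.9) + 386.0 + 1.68×(66.2−-0.5) = 602.48 kJ/kg
Q = 450 kJ/s = 450 kJ/s = 27000 kJ/min
ṁ = Q/Δh = 27000 / 602.48 = 44.815 kg/min

ṁ = 44.8 kg/min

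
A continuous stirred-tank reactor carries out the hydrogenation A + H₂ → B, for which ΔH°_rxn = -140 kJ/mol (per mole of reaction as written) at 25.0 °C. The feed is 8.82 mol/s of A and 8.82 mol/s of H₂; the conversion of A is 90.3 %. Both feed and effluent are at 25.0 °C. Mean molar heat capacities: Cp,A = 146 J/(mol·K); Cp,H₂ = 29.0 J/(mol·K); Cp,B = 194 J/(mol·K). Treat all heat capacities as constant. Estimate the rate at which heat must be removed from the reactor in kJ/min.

Extent of reaction ξ = 0.903 × 8.82 = 7.9645 mol/s
Reaction term: ξ·ΔH°_rxn = 7.9645 × -140 = -1115 kJ/s
Q = ΔH = -1115 kJ/s = -1115 kW
Heat removed = 66901 kJ/min

Q_out = 66900 kJ/min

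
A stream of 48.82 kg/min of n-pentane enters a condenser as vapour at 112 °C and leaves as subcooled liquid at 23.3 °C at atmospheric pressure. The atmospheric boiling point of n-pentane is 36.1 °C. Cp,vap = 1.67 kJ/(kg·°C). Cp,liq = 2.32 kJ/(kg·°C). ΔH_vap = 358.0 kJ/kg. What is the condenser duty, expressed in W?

vapour 112→36.1 °C: -126.75 kJ/kg
condensation at 36.1 °C: -358 kJ/kg
liquid 36.1→23.3 °C: -29.696 kJ/kg
Δh = -126.75 + -358 + -29.696 = -514.45 kJ/kg
Q = ṁ·Δh = 48.82 kg/min × -514.45 kJ/kg = -25115 kJ/min
|Q| = 418.59 kW = 418590 W

Q_c = 419000 W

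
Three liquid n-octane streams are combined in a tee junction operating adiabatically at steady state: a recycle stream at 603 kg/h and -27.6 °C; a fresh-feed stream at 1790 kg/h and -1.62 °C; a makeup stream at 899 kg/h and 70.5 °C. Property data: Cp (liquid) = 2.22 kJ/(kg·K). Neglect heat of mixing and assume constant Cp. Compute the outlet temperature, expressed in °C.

T_out = 13.3 °C

Adiabatic, steady state ⇒ Σ ṁᵢCp,ᵢ(T_out − Tᵢ) = 0
T_out = Σ ṁᵢCp,ᵢTᵢ / Σ ṁᵢCp,ᵢ
      = 97318 / 7308.2 = 13.316 °C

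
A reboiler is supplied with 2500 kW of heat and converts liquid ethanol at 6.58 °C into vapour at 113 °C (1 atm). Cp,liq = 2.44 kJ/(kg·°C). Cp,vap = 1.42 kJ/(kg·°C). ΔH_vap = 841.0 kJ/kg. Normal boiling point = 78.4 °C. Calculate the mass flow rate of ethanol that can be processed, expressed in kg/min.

ṁ = 141 kg/min

Δh = 2.44×(78.4−6.58) + 841.0 + 1.42×(113−78.4) = 1065.4 kJ/kg
Q = 2500 kW = 2500 kJ/s = 150000 kJ/min
ṁ = Q/Δh = 150000 / 1065.4 = 140.8 kg/min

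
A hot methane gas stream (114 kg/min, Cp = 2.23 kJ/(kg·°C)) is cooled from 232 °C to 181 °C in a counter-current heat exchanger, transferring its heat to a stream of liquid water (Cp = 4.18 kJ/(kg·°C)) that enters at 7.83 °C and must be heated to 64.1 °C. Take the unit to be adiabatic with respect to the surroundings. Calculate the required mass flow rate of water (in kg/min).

ṁ_c = 55.1 kg/min

Heat released by hot stream: Q = 114 × 2.23 × (232 − 181) = 12965 kJ/min
Energy balance on cold side (adiabatic exchanger): Q = ṁ_c·Cp_c·(T_c,out − T_c,in)
ṁ_c = 12965 / [4.18 × (64.1 − 7.83)] = 55.122 kg/min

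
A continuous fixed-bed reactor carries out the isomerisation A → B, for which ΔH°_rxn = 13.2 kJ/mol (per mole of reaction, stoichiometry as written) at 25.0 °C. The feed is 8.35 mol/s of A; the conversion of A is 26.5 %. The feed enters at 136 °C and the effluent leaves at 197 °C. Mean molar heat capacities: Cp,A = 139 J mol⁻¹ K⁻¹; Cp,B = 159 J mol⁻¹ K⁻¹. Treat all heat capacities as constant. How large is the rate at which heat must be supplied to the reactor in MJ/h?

Q_in = 387 MJ/h

Extent of reaction ξ = 0.265 × 8.35 = 2.2128 mol/s
Reaction term: ξ·ΔH°_rxn = 2.2128 × 13.2 = 29.208 kJ/s
Sensible, feed 136→25 °C: -128.83 kJ/s
Outlet flows (mol/s): A 6.1372, B 2.2128
Sensible, products 25→197 °C: 207.24 kJ/s
Q = ΔH = 107.62 kJ/s = 107.62 kW
Heat supplied = 387.43 MJ/h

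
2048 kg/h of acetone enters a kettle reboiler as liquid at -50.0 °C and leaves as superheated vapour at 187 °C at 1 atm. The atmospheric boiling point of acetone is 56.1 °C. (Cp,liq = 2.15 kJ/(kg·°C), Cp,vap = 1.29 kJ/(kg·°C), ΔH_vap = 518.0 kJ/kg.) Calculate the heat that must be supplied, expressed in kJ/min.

liquid -50.0→56.1 °C: 228.11 kJ/kg
vaporisation at 56.1 °C: 518 kJ/kg
vapour 56.1→187 °C: 168.86 kJ/kg
Δh = 228.11 + 518 + 168.86 = 914.98 kJ/kg
Q = ṁ·Δh = 2048 kg/h × 914.98 kJ/kg = 1.8739e+06 kJ/h
|Q| = 520.52 kW = 31231 kJ/min

Q = 31200 kJ/min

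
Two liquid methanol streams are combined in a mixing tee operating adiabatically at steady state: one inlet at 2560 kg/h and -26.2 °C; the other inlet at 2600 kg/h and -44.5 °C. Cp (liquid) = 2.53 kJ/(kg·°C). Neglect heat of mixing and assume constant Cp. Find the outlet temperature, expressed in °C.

T_out = -35.4 °C

No heat crosses the boundary, so H_out = H_in.
Σ ṁᵢCp,ᵢTᵢ = 2560×2.53×-26.2 + 2600×2.53×-44.5 = -462410
Σ ṁᵢCp,ᵢ = 2560×2.53 + 2600×2.53 = 13055
T_out = -462410 / 13055 = -35.421 °C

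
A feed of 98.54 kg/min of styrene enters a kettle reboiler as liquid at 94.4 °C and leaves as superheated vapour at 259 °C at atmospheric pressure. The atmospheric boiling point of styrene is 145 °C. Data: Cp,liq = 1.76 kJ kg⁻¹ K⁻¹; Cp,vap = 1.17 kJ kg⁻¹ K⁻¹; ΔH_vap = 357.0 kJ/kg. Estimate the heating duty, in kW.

liquid 94.4→145 °C: 89.056 kJ/kg
vaporisation at 145 °C: 357 kJ/kg
vapour 145→259 °C: 133.38 kJ/kg
Δh = 89.056 + 357 + 133.38 = 579.44 kJ/kg
Q = ṁ·Δh = 98.54 kg/min × 579.44 kJ/kg = 57098 kJ/min
|Q| = 951.63 kW

Q = 952 kW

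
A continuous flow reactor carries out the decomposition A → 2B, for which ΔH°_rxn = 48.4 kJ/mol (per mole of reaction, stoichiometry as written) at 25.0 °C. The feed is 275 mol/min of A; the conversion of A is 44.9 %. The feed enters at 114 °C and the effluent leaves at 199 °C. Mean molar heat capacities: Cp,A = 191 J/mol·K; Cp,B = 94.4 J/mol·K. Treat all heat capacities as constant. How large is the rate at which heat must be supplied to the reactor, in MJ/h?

Extent of reaction ξ = 0.449 × 275 = 123.48 mol/min
Reaction term: ξ·ΔH°_rxn = 123.48 × 48.4 = 5976.2 kJ/min
Sensible, feed 114→25 °C: -4674.7 kJ/min
Outlet flows (mol/min): A 151.52, B 246.95
Sensible, products 25→199 °C: 9092.1 kJ/min
Q = ΔH = 10394 kJ/min = 173.23 kW
Heat supplied = 623.61 MJ/h

Q_in = 624 MJ/h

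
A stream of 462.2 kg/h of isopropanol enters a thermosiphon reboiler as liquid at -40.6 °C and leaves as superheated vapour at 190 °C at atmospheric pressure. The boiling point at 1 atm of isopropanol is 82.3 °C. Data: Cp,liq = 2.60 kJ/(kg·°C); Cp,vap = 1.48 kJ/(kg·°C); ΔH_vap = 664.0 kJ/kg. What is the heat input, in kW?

liquid -40.6→82.3 °C: 319.54 kJ/kg
vaporisation at 82.3 °C: 664 kJ/kg
vapour 82.3→190 °C: 159.4 kJ/kg
Δh = 319.54 + 664 + 159.4 = 1142.9 kJ/kg
Q = ṁ·Δh = 462.2 kg/h × 1142.9 kJ/kg = 528270 kJ/h
|Q| = 146.74 kW

Q = 147 kW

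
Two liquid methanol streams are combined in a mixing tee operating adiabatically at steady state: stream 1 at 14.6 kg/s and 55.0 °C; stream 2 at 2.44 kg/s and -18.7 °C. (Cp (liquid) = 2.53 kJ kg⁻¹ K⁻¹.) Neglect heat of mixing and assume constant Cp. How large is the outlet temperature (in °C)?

No heat crosses the boundary, so H_out = H_in.
Σ ṁᵢCp,ᵢTᵢ = 14.6×2.53×55.0 + 2.44×2.53×-18.7 = 1916.2
Σ ṁᵢCp,ᵢ = 14.6×2.53 + 2.44×2.53 = 43.111
T_out = 1916.2 / 43.111 = 44.447 °C

T_out = 44.4 °C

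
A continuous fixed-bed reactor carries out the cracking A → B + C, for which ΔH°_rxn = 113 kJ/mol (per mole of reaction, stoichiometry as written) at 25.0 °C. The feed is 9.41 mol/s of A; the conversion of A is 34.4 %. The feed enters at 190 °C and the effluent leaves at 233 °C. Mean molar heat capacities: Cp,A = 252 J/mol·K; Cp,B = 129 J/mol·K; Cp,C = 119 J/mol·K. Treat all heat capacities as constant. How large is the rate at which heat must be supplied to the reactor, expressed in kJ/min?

Q_in = 27900 kJ/min

Extent of reaction ξ = 0.344 × 9.41 = 3.237 mol/s
Reaction term: ξ·ΔH°_rxn = 3.237 × 113 = 365.79 kJ/s
Sensible, feed 190→25 °C: -391.27 kJ/s
Outlet flows (mol/s): A 6.173, B 3.237, C 3.237
Sensible, products 25→233 °C: 490.54 kJ/s
Q = ΔH = 465.06 kJ/s = 465.06 kW
Heat supplied = 27904 kJ/min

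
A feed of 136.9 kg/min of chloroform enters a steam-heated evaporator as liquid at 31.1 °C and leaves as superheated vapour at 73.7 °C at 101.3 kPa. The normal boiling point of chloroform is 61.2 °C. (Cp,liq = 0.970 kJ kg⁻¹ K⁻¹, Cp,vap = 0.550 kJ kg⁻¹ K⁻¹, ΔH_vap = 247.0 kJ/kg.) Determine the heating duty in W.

liquid 31.1→61.2 °C: 29.197 kJ/kg
vaporisation at 61.2 °C: 247 kJ/kg
vapour 61.2→73.7 °C: 6.875 kJ/kg
Δh = 29.197 + 247 + 6.875 = 283.07 kJ/kg
Q = ṁ·Δh = 136.9 kg/min × 283.07 kJ/kg = 38753 kJ/min
|Q| = 645.88 kW = 645880 W

Q = 646000 W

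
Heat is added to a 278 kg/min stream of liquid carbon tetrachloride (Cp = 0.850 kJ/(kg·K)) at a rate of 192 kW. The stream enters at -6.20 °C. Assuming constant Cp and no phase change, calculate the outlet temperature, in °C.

T_out = 42.6 °C

Q = 192 kW = 11520 kJ/min
ΔT = Q/(ṁ·Cp) = 11520/(278×0.850) = 48.752 K
T_out = -6.20 + 48.752 = 42.552 °C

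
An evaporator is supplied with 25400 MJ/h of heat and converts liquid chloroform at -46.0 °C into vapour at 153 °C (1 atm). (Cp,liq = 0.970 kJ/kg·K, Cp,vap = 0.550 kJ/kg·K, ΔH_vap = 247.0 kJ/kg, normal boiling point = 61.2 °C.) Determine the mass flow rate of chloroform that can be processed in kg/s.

ṁ = 17.6 kg/s

Δh = 0.970×(61.2−-46.0) + 247.0 + 0.550×(153−61.2) = 401.47 kJ/kg
Q = 25400 MJ/h = 7055.6 kJ/s = 7055.6 kJ/s
ṁ = Q/Δh = 7055.6 / 401.47 = 17.574 kg/s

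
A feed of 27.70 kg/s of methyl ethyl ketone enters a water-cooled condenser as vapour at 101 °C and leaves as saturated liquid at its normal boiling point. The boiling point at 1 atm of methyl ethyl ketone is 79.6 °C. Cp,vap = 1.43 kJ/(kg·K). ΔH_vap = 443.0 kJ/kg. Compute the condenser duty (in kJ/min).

vapour 101→79.6 °C: -30.602 kJ/kg
condensation at 79.6 °C: -443 kJ/kg
Δh = -30.602 + -443 = -473.6 kJ/kg
Q = ṁ·Δh = 27.70 kg/s × -473.6 kJ/kg = -13119 kJ/s
|Q| = 13119 kW = 787130 kJ/min

Q_c = 787000 kJ/min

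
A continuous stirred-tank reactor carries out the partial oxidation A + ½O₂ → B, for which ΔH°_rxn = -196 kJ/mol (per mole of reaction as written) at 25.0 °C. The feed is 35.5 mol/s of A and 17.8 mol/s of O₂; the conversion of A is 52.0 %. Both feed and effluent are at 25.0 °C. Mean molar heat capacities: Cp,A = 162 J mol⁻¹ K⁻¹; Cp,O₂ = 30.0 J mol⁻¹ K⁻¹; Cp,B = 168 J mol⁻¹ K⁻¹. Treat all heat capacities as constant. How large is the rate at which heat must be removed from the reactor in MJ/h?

Extent of reaction ξ = 0.520 × 35.5 = 18.46 mol/s
Reaction term: ξ·ΔH°_rxn = 18.46 × -196 = -3618.2 kJ/s
Q = ΔH = -3618.2 kJ/s = -3618.2 kW
Heat removed = 13025 MJ/h

Q_out = 13000 MJ/h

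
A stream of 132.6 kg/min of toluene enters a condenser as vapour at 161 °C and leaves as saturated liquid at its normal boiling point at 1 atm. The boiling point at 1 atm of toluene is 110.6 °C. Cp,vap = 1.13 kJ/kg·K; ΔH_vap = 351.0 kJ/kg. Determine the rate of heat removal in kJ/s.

Q_c = 902 kJ/s

vapour 161→110.6 °C: -56.952 kJ/kg
condensation at 110.6 °C: -351 kJ/kg
Δh = -56.952 + -351 = -407.95 kJ/kg
Q = ṁ·Δh = 132.6 kg/min × -407.95 kJ/kg = -54094 kJ/min
|Q| = 901.57 kW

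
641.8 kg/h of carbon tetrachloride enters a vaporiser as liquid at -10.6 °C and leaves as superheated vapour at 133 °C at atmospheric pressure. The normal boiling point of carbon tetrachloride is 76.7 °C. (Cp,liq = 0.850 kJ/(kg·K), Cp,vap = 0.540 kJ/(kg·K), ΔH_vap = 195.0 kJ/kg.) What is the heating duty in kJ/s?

liquid -10.6→76.7 °C: 74.205 kJ/kg
vaporisation at 76.7 °C: 195 kJ/kg
vapour 76.7→133 °C: 30.402 kJ/kg
Δh = 74.205 + 195 + 30.402 = 299.61 kJ/kg
Q = ṁ·Δh = 641.8 kg/h × 299.61 kJ/kg = 192290 kJ/h
|Q| = 53.413 kW

Q = 53.4 kJ/s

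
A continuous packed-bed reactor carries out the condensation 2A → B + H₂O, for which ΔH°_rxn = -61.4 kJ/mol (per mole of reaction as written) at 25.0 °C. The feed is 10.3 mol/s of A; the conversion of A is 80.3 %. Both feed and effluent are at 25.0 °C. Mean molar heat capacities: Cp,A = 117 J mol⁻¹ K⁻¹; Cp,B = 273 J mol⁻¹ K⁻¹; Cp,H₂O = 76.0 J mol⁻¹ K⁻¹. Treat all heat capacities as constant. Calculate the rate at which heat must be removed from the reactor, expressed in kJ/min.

Q_out = 15200 kJ/min

Extent of reaction ξ = 0.803 × 10.3 / 2 = 4.1355 mol/s
Reaction term: ξ·ΔH°_rxn = 4.1355 × -61.4 = -253.92 kJ/s
Q = ΔH = -253.92 kJ/s = -253.92 kW
Heat removed = 15235 kJ/min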